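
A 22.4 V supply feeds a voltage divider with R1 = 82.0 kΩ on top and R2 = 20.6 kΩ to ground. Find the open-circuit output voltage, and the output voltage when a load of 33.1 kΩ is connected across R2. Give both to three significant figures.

Unloaded: 4.50 V; loaded: 3.00 V

Open-circuit: V = 22.4 × 20.6/(82.0 + 20.6) = 4.50 V.
With the load, R2 becomes R2‖R_L = 12.70 kΩ, so V = 22.4 × 12.70/94.70 = 3.00 V.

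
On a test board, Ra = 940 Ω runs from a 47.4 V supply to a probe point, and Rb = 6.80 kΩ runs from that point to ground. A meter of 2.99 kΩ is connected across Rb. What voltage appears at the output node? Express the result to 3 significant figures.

V_out ≈ 32.6 V

The load sits in parallel with Rb: Rb‖R_L = (6800 × 2990) / (6800 + 2990) = 2077 Ω.
V_out = 47.4 × 2077 / (940 + 2077) = 47.4 × 2077/3017 = 32.6 V.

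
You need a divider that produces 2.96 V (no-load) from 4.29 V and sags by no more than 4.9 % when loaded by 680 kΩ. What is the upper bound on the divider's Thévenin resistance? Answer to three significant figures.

Loading drop = R_th/(R_th + R_L) ≤ 0.0490, so R_th ≤ R_L · ε/(1−ε) = 680 kΩ × 0.0490/0.9510 = 35.0 kΩ.

R_th ≤ 35.0 kΩ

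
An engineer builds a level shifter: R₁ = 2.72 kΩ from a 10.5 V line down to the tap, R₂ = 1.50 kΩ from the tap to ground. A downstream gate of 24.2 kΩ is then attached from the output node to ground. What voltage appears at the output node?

V_out ≈ 3.59 V

The load sits in parallel with R₂: R₂‖R_L = (1.50 × 24.2) / (1.50 + 24.2) = 1.412 kΩ.
V_out = 10.5 × 1.412 / (2.72 + 1.412) = 10.5 × 1.412/4.132 = 3.59 V.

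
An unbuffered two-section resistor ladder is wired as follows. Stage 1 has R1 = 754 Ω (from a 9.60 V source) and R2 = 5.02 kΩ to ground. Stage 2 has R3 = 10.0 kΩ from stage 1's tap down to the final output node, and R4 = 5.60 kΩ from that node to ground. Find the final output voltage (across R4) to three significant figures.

V_out ≈ 2.88 V

Stage 2 presents R3+R4 = 15600 Ω as a load on stage 1's tap.
Stage 1's lower leg becomes R2‖(R3+R4) = 3798 Ω, so V_mid = 9.60 × 3798/4552 = 8.010 V.
Stage 2 is itself unloaded: V_out = V_mid × R4/(R3+R4) = 8.010 × 5600/15600 = 2.88 V.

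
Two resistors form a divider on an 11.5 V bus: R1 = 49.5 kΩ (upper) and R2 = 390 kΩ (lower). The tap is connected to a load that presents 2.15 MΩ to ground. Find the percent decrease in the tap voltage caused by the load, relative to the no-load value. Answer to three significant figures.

2.00 %

The divider's output (Thévenin) resistance is R1‖R2 = 43.92 kΩ.
Fractional drop under load = R_th/(R_th + R_L) = 43.92 / (43.92 + 2150) = 0.02002.
So the output falls by 2.00 %.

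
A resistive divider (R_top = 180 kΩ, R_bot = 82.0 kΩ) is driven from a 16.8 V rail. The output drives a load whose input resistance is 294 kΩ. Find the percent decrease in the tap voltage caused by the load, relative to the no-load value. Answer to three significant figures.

Unloaded V = 16.8 × 82.0/262.0 = 5.258 V.
Loaded: R_bot‖R_L = 64.12 kΩ, giving V = 16.8 × 64.12/244.1 = 4.412 V.
Drop = (5.258 − 4.412) / 5.258 = 16.1 %.

16.1 %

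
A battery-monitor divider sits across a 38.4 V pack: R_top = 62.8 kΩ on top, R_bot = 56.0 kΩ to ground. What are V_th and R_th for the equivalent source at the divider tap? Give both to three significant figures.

V_th = 18.1 V, R_th = 29.6 kΩ

V_th is the open-circuit tap voltage: 38.4 × 56.0/(62.8 + 56.0) = 18.1 V.
With the supply zeroed, R_top and R_bot appear in parallel from the tap: R_th = R_top‖R_bot = (62.8 × 56.0)/118.8 = 29.6 kΩ.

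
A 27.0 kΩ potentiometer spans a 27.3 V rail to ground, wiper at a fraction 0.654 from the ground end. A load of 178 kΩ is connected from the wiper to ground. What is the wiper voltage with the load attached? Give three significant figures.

V ≈ 17.3 V

The wiper splits the pot into (1−α)R = 9.342 kΩ above and αR = 17.66 kΩ below.
Lower section ‖ load = 16.06 kΩ.
V_wiper = 27.3 × 16.06/(9.342 + 16.06) = 17.3 V.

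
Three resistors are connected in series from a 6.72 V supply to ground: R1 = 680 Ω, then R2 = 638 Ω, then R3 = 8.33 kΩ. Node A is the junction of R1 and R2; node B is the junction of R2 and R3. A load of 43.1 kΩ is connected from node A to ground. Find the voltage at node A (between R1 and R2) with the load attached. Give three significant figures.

V ≈ 6.16 V

Below node A the series string R2+R3 = 8968 Ω sits in parallel with the 43100 Ω load: 7423 Ω.
V_A = 6.72 × 7423/(680 + 7423) = 6.16 V.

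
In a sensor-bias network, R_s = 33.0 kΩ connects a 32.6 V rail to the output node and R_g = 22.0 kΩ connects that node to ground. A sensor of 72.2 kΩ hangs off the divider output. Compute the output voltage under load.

V_out ≈ 11.0 V

The load sits in parallel with R_g: R_g‖R_L = (22.0 × 72.2) / (22.0 + 72.2) = 16.86 kΩ.
V_out = 32.6 × 16.86 / (33.0 + 16.86) = 32.6 × 16.86/49.86 = 11.0 V.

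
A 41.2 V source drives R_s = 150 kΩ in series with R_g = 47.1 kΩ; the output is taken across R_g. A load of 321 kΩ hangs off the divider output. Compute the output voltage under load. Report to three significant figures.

The load sits in parallel with R_g: R_g‖R_L = (47.1 × 321) / (47.1 + 321) = 41.07 kΩ.
V_out = 41.2 × 41.07 / (150 + 41.07) = 41.2 × 41.07/191.1 = 8.86 V.
(Unloaded it would have been 9.85 V.)

V_out ≈ 8.86 V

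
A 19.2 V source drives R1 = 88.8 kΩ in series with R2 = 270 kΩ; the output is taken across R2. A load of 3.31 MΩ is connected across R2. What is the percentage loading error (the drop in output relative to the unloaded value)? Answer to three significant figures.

The divider's output (Thévenin) resistance is R1‖R2 = 66.82 kΩ.
Fractional drop under load = R_th/(R_th + R_L) = 66.82 / (66.82 + 3310) = 0.01979.
So the output falls by 1.98 %.

1.98 %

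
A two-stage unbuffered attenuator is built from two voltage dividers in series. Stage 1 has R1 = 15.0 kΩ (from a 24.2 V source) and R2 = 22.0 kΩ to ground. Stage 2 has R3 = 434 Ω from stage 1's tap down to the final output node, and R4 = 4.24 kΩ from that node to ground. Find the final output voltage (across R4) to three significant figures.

V_out ≈ 4.49 V

Stage 2 presents R3+R4 = 4674 Ω as a load on stage 1's tap.
Stage 1's lower leg becomes R2‖(R3+R4) = 3855 Ω, so V_mid = 24.2 × 3855/18850 = 4.948 V.
Stage 2 is itself unloaded: V_out = V_mid × R4/(R3+R4) = 4.948 × 4240/4674 = 4.49 V.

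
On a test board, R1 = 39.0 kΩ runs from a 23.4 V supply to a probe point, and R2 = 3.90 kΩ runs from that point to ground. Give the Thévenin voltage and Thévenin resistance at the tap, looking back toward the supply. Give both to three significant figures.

V_th = 2.13 V, R_th = 3.55 kΩ

V_th is the open-circuit tap voltage: 23.4 × 3.90/(39.0 + 3.90) = 2.13 V.
With the supply zeroed, R1 and R2 appear in parallel from the tap: R_th = R1‖R2 = (39.0 × 3.90)/42.90 = 3.55 kΩ.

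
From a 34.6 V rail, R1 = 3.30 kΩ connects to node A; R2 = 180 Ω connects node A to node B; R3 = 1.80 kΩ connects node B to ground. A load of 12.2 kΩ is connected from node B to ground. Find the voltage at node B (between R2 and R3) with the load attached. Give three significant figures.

At node B, R3 is in parallel with the load: R3‖R_L = 1569 Ω.
Below node A the resistance is R2 + (R3‖R_L) = 1749 Ω, so V_A = 34.6 × 1749/5049 = 11.98 V.
Then V_B = V_A × (R3‖R_L)/(R2 + R3‖R_L) = 11.98 × 1569/1749 = 10.8 V.

V ≈ 10.8 V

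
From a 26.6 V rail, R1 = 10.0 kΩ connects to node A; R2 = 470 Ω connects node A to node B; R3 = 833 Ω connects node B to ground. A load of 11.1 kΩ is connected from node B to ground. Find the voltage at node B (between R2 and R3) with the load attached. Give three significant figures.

At node B, R3 is in parallel with the load: R3‖R_L = 774.9 Ω.
Below node A the resistance is R2 + (R3‖R_L) = 1245 Ω, so V_A = 26.6 × 1245/11240 = 2.945 V.
Then V_B = V_A × (R3‖R_L)/(R2 + R3‖R_L) = 2.945 × 774.9/1245 = 1.83 V.

V ≈ 1.83 V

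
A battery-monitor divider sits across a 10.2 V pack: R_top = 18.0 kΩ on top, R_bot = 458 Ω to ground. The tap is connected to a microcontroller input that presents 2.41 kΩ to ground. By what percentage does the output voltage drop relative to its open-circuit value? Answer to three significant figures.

15.6 %

Unloaded V = 10.2 × 458/18460 = 0.2531 V.
Loaded: R_bot‖R_L = 384.9 Ω, giving V = 10.2 × 384.9/18380 = 0.2135 V.
Drop = (0.2531 − 0.2135) / 0.2531 = 15.6 %.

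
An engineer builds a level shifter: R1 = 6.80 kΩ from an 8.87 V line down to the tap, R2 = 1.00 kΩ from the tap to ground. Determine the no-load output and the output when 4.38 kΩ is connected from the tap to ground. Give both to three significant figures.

Unloaded: 1.14 V; loaded: 0.948 V

Open-circuit: V = 8.87 × 1.00/(6.80 + 1.00) = 1.14 V.
With the load, R2 becomes R2‖R_L = 0.8141 kΩ, so V = 8.87 × 0.8141/7.614 = 0.948 V.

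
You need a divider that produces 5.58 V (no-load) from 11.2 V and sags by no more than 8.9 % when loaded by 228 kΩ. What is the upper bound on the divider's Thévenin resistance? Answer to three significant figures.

Loading drop = R_th/(R_th + R_L) ≤ 0.0890, so R_th ≤ R_L · ε/(1−ε) = 228 kΩ × 0.0890/0.9110 = 22.3 kΩ.

R_th ≤ 22.3 kΩ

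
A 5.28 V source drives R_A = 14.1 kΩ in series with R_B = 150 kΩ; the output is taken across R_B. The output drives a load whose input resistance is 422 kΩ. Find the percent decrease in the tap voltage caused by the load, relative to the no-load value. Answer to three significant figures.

The divider's output (Thévenin) resistance is R_A‖R_B = 12.89 kΩ.
Fractional drop under load = R_th/(R_th + R_L) = 12.89 / (12.89 + 422) = 0.02964.
So the output falls by 2.96 %.

2.96 %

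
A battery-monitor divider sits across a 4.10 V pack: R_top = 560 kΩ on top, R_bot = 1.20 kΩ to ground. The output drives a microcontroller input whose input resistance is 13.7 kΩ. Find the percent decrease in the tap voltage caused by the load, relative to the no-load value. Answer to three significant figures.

8.04 %

The divider's output (Thévenin) resistance is R_top‖R_bot = 1.197 kΩ.
Fractional drop under load = R_th/(R_th + R_L) = 1.197 / (1.197 + 13.7) = 0.08038.
So the output falls by 8.04 %.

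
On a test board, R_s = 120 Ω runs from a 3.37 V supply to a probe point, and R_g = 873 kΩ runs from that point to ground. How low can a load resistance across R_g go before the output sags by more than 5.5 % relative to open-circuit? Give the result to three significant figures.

Output resistance R_th = R_s‖R_g = (120 × 873000)/873100 = 120.0 Ω.
The fractional drop is R_th/(R_th + R_L); requiring this ≤ 0.0550 gives R_L ≥ R_th(1/0.0550 − 1) = 120.0 × 17.18 = 2.06 kΩ.

R_L(min) ≈ 2.06 kΩ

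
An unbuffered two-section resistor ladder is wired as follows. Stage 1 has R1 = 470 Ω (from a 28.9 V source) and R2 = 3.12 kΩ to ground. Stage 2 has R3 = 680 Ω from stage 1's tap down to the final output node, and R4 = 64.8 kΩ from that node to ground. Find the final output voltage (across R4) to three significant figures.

V_out ≈ 24.7 V

Stage 2 presents R3+R4 = 65480 Ω as a load on stage 1's tap.
Stage 1's lower leg becomes R2‖(R3+R4) = 2978 Ω, so V_mid = 28.9 × 2978/3448 = 24.96 V.
Stage 2 is itself unloaded: V_out = V_mid × R4/(R3+R4) = 24.96 × 64800/65480 = 24.7 V.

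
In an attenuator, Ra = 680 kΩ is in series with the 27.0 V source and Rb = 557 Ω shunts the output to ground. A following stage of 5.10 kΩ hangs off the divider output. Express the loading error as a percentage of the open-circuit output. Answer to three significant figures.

The divider's output (Thévenin) resistance is Ra‖Rb = 556.5 Ω.
Fractional drop under load = R_th/(R_th + R_L) = 556.5 / (556.5 + 5100) = 0.09839.
So the output falls by 9.84 %.

9.84 %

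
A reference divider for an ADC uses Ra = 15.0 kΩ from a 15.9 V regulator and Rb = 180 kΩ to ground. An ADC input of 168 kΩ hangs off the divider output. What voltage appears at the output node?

The load sits in parallel with Rb: Rb‖R_L = (180 × 168) / (180 + 168) = 86.90 kΩ.
V_out = 15.9 × 86.90 / (15.0 + 86.90) = 15.9 × 86.90/101.9 = 13.6 V.

V_out ≈ 13.6 V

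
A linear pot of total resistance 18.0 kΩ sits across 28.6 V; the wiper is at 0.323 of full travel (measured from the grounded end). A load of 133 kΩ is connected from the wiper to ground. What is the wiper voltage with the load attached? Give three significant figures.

The wiper splits the pot into (1−α)R = 12.19 kΩ above and αR = 5.814 kΩ below.
Lower section ‖ load = 5.570 kΩ.
V_wiper = 28.6 × 5.570/(12.19 + 5.570) = 8.97 V.

V ≈ 8.97 V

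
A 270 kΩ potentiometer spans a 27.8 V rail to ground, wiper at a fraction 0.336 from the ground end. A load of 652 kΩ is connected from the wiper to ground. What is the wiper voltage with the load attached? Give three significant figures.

The wiper splits the pot into (1−α)R = 179.3 kΩ above and αR = 90.72 kΩ below.
Lower section ‖ load = 79.64 kΩ.
V_wiper = 27.8 × 79.64/(179.3 + 79.64) = 8.55 V.

V ≈ 8.55 V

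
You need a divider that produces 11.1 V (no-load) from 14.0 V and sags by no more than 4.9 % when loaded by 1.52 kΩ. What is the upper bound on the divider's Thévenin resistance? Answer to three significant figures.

R_th ≤ 78.3 Ω

Loading drop = R_th/(R_th + R_L) ≤ 0.0490, so R_th ≤ R_L · ε/(1−ε) = 1.52 kΩ × 0.0490/0.9510 = 78.3 Ω.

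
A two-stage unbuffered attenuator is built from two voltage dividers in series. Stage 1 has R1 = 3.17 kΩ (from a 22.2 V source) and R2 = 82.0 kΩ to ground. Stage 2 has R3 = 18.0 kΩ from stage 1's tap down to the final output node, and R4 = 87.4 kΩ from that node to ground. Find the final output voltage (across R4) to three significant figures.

V_out ≈ 17.2 V

Stage 2 presents R3+R4 = 105.4 kΩ as a load on stage 1's tap.
Stage 1's lower leg becomes R2‖(R3+R4) = 46.12 kΩ, so V_mid = 22.2 × 46.12/49.29 = 20.77 V.
Stage 2 is itself unloaded: V_out = V_mid × R4/(R3+R4) = 20.77 × 87.4/105.4 = 17.2 V.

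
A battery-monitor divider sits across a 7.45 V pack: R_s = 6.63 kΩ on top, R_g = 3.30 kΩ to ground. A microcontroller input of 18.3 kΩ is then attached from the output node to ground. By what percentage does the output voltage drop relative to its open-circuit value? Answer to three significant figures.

Unloaded V = 7.45 × 3.30/9.930 = 2.4758 V.
Loaded: R_g‖R_L = 2.796 kΩ, giving V = 7.45 × 2.796/9.426 = 2.2098 V.
Drop = (2.4758 − 2.2098) / 2.4758 = 10.7 %.

10.7 %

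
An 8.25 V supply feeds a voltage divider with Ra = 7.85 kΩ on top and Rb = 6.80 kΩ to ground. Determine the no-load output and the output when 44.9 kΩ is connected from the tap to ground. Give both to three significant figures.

Open-circuit: V = 8.25 × 6.80/(7.85 + 6.80) = 3.83 V.
With the load, Rb becomes Rb‖R_L = 5.906 kΩ, so V = 8.25 × 5.906/13.76 = 3.54 V.

Unloaded: 3.83 V; loaded: 3.54 V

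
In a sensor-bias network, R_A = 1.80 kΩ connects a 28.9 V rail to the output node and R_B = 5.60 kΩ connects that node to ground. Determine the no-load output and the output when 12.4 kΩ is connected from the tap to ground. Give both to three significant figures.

Unloaded: 21.9 V; loaded: 19.7 V

Open-circuit: V = 28.9 × 5.60/(1.80 + 5.60) = 21.9 V.
With the load, R_B becomes R_B‖R_L = 3.858 kΩ, so V = 28.9 × 3.858/5.658 = 19.7 V.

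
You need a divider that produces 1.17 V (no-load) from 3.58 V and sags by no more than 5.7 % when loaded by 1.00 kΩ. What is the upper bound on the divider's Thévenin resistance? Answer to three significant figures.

Loading drop = R_th/(R_th + R_L) ≤ 0.0570, so R_th ≤ R_L · ε/(1−ε) = 1.00 kΩ × 0.0570/0.9430 = 60.4 Ω.
(Any R1, R2 with R2/(R1+R2) = 0.327 and R1‖R2 ≤ 60.4 Ω will meet the spec.)

R_th ≤ 60.4 Ω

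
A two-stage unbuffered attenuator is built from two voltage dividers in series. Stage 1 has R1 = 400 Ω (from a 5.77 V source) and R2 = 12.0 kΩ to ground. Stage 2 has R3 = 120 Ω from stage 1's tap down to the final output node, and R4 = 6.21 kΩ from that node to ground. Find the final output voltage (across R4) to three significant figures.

V_out ≈ 5.16 V

Stage 2 presents R3+R4 = 6330 Ω as a load on stage 1's tap.
Stage 1's lower leg becomes R2‖(R3+R4) = 4144 Ω, so V_mid = 5.77 × 4144/4544 = 5.262 V.
Stage 2 is itself unloaded: V_out = V_mid × R4/(R3+R4) = 5.262 × 6210/6330 = 5.16 V.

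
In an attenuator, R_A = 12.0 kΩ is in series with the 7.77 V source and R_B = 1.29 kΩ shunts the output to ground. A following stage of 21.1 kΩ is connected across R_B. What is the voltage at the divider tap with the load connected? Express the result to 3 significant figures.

V_out ≈ 0.715 V

The load sits in parallel with R_B: R_B‖R_L = (1.29 × 21.1) / (1.29 + 21.1) = 1.216 kΩ.
V_out = 7.77 × 1.216 / (12.0 + 1.216) = 7.77 × 1.216/13.22 = 0.715 V.
(Unloaded it would have been 0.754 V.)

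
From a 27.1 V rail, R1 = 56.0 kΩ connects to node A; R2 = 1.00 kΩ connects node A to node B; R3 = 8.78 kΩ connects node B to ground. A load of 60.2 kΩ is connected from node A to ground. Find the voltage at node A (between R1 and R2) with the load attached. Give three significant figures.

Below node A the series string R2+R3 = 9.780 kΩ sits in parallel with the 60.2 kΩ load: 8.413 kΩ.
V_A = 27.1 × 8.413/(56.0 + 8.413) = 3.54 V.

V ≈ 3.54 V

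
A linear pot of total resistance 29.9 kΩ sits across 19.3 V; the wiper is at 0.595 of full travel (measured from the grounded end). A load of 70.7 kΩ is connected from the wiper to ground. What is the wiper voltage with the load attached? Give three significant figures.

V ≈ 10.4 V

The wiper splits the pot into (1−α)R = 12.11 kΩ above and αR = 17.79 kΩ below.
Lower section ‖ load = 14.21 kΩ.
V_wiper = 19.3 × 14.21/(12.11 + 14.21) = 10.4 V.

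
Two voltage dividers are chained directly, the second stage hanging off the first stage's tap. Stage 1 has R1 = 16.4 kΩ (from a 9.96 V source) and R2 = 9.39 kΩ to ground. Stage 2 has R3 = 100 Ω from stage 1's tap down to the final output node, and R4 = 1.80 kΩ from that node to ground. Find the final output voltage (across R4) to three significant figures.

V_out ≈ 0.829 V

Stage 2 presents R3+R4 = 1900 Ω as a load on stage 1's tap.
Stage 1's lower leg becomes R2‖(R3+R4) = 1580 Ω, so V_mid = 9.96 × 1580/17980 = 0.8754 V.
Stage 2 is itself unloaded: V_out = V_mid × R4/(R3+R4) = 0.8754 × 1800/1900 = 0.829 V.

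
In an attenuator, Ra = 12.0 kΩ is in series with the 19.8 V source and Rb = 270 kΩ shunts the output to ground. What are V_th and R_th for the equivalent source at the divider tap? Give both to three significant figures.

V_th is the open-circuit tap voltage: 19.8 × 270/(12.0 + 270) = 19.0 V.
With the supply zeroed, Ra and Rb appear in parallel from the tap: R_th = Ra‖Rb = (12.0 × 270)/282.0 = 11.5 kΩ.

V_th = 19.0 V, R_th = 11.5 kΩ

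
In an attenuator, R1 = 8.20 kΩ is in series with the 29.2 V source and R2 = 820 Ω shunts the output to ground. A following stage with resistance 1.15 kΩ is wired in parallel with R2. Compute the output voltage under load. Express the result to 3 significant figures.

The load sits in parallel with R2: R2‖R_L = (820 × 1150) / (820 + 1150) = 478.7 Ω.
V_out = 29.2 × 478.7 / (8200 + 478.7) = 29.2 × 478.7/8679 = 1.61 V.
(Unloaded it would have been 2.65 V.)

V_out ≈ 1.61 V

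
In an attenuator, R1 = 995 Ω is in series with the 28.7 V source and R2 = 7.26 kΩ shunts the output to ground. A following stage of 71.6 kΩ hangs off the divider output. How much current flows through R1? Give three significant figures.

I ≈ 3.78 mA

R2‖R_L = 6592 Ω, so the source sees R1 + R2‖R_L = 7587 Ω.
I = 28.7 V / 7587 Ω = 3.78 mA.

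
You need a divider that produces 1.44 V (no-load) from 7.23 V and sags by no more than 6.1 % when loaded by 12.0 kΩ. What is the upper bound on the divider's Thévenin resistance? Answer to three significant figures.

R_th ≤ 780 Ω

Loading drop = R_th/(R_th + R_L) ≤ 0.0610, so R_th ≤ R_L · ε/(1−ε) = 12.0 kΩ × 0.0610/0.9390 = 780 Ω.
(Any R1, R2 with R2/(R1+R2) = 0.199 and R1‖R2 ≤ 780 Ω will meet the spec.)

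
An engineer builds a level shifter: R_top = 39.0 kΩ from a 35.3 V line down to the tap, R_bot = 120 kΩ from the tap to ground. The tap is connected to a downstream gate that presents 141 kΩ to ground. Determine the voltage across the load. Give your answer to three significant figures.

V_out ≈ 22.0 V

The load sits in parallel with R_bot: R_bot‖R_L = (120 × 141) / (120 + 141) = 64.83 kΩ.
V_out = 35.3 × 64.83 / (39.0 + 64.83) = 35.3 × 64.83/103.8 = 22.0 V.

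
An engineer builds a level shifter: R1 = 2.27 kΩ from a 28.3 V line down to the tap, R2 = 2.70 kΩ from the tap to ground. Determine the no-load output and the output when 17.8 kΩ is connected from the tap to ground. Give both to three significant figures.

Unloaded: 15.4 V; loaded: 14.4 V

Open-circuit: V = 28.3 × 2.70/(2.27 + 2.70) = 15.4 V.
With the load, R2 becomes R2‖R_L = 2.344 kΩ, so V = 28.3 × 2.344/4.614 = 14.4 V.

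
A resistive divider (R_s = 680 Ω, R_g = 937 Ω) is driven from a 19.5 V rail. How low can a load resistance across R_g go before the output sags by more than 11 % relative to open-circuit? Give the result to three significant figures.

R_L(min) ≈ 3.19 kΩ

Output resistance R_th = R_s‖R_g = (680 × 937)/1617 = 394.0 Ω.
The fractional drop is R_th/(R_th + R_L); requiring this ≤ 0.110 gives R_L ≥ R_th(1/0.110 − 1) = 394.0 × 8.091 = 3.19 kΩ.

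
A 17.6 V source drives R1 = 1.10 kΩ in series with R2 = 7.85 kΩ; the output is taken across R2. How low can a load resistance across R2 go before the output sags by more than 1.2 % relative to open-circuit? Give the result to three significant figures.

Output resistance R_th = R1‖R2 = (1100 × 7850)/8950 = 964.8 Ω.
The fractional drop is R_th/(R_th + R_L); requiring this ≤ 0.0120 gives R_L ≥ R_th(1/0.0120 − 1) = 964.8 × 82.33 = 79.4 kΩ.

R_L(min) ≈ 79.4 kΩ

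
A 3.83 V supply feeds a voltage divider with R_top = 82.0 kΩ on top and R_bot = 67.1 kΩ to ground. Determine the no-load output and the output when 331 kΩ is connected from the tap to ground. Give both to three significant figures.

Open-circuit: V = 3.83 × 67.1/(82.0 + 67.1) = 1.72 V.
With the load, R_bot becomes R_bot‖R_L = 55.79 kΩ, so V = 3.83 × 55.79/137.8 = 1.55 V.

Unloaded: 1.72 V; loaded: 1.55 V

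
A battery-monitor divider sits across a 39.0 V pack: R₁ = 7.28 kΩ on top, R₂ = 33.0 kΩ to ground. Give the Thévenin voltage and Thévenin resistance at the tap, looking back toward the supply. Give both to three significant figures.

V_th is the open-circuit tap voltage: 39.0 × 33.0/(7.28 + 33.0) = 32.0 V.
With the supply zeroed, R₁ and R₂ appear in parallel from the tap: R_th = R₁‖R₂ = (7.28 × 33.0)/40.28 = 5.96 kΩ.

V_th = 32.0 V, R_th = 5.96 kΩ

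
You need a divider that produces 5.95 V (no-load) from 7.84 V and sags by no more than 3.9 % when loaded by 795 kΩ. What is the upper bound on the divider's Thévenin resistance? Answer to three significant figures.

R_th ≤ 32.3 kΩ

Loading drop = R_th/(R_th + R_L) ≤ 0.0390, so R_th ≤ R_L · ε/(1−ε) = 795 kΩ × 0.0390/0.9610 = 32.3 kΩ.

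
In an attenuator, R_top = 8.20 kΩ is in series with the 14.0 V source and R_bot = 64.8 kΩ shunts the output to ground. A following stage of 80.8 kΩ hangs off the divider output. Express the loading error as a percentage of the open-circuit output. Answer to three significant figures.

8.26 %

The divider's output (Thévenin) resistance is R_top‖R_bot = 7.279 kΩ.
Fractional drop under load = R_th/(R_th + R_L) = 7.279 / (7.279 + 80.8) = 0.08264.
So the output falls by 8.26 %.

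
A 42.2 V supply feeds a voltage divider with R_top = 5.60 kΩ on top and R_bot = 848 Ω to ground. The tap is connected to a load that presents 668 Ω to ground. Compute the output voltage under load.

V_out ≈ 2.64 V

The load sits in parallel with R_bot: R_bot‖R_L = (848 × 668) / (848 + 668) = 373.7 Ω.
V_out = 42.2 × 373.7 / (5600 + 373.7) = 42.2 × 373.7/5974 = 2.64 V.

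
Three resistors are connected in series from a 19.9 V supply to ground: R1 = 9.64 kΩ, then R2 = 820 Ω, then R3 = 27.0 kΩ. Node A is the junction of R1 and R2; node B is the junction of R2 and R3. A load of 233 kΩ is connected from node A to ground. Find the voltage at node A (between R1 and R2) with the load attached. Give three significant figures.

Below node A the series string R2+R3 = 27820 Ω sits in parallel with the 233000 Ω load: 24850 Ω.
V_A = 19.9 × 24850/(9640 + 24850) = 14.3 V.

V ≈ 14.3 V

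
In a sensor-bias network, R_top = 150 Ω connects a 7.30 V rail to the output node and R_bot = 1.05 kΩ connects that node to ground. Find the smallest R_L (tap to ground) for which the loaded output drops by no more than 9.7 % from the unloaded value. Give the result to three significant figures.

Output resistance R_th = R_top‖R_bot = (150 × 1050)/1200 = 131.2 Ω.
The fractional drop is R_th/(R_th + R_L); requiring this ≤ 0.0970 gives R_L ≥ R_th(1/0.0970 − 1) = 131.2 × 9.309 = 1.22 kΩ.

R_L(min) ≈ 1.22 kΩ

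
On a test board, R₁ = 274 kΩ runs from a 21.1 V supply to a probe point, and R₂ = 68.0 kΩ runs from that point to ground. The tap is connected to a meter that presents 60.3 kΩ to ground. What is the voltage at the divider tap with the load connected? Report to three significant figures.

The load sits in parallel with R₂: R₂‖R_L = (68.0 × 60.3) / (68.0 + 60.3) = 31.96 kΩ.
V_out = 21.1 × 31.96 / (274 + 31.96) = 21.1 × 31.96/306.0 = 2.20 V.
(Unloaded it would have been 4.20 V.)

V_out ≈ 2.20 V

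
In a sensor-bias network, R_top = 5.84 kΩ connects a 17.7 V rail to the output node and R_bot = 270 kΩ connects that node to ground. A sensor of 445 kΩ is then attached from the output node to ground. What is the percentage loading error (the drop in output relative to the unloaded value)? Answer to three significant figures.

The divider's output (Thévenin) resistance is R_top‖R_bot = 5.716 kΩ.
Fractional drop under load = R_th/(R_th + R_L) = 5.716 / (5.716 + 445) = 0.01268.
So the output falls by 1.27 %.

1.27 %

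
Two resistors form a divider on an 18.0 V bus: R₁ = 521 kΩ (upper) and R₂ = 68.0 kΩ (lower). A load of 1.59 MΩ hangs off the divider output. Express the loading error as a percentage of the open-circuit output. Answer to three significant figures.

3.65 %

The divider's output (Thévenin) resistance is R₁‖R₂ = 60.15 kΩ.
Fractional drop under load = R_th/(R_th + R_L) = 60.15 / (60.15 + 1590) = 0.03645.
So the output falls by 3.65 %.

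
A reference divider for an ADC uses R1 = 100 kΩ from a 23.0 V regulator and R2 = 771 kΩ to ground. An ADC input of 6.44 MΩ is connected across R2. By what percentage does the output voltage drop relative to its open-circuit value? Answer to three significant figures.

The divider's output (Thévenin) resistance is R1‖R2 = 88.52 kΩ.
Fractional drop under load = R_th/(R_th + R_L) = 88.52 / (88.52 + 6440) = 0.01356.
So the output falls by 1.36 %.

1.36 %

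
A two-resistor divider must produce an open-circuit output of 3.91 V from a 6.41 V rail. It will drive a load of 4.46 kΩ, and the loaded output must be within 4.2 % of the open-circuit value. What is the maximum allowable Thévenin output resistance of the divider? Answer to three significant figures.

Loading drop = R_th/(R_th + R_L) ≤ 0.0420, so R_th ≤ R_L · ε/(1−ε) = 4.46 kΩ × 0.0420/0.9580 = 196 Ω.
(Any R1, R2 with R2/(R1+R2) = 0.610 and R1‖R2 ≤ 196 Ω will meet the spec.)

R_th ≤ 196 Ω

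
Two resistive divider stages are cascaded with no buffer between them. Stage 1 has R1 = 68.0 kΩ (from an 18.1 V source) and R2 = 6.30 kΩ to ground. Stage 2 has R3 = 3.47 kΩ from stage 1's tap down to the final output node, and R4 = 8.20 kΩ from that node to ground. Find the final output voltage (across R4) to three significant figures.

Stage 2 presents R3+R4 = 11.67 kΩ as a load on stage 1's tap.
Stage 1's lower leg becomes R2‖(R3+R4) = 4.091 kΩ, so V_mid = 18.1 × 4.091/72.09 = 1.027 V.
Stage 2 is itself unloaded: V_out = V_mid × R4/(R3+R4) = 1.027 × 8.20/11.67 = 0.722 V.

V_out ≈ 0.722 V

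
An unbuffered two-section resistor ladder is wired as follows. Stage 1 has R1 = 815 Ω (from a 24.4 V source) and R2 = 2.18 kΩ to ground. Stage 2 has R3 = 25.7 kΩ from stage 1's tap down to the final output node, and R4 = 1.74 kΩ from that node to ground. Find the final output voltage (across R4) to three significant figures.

Stage 2 presents R3+R4 = 27440 Ω as a load on stage 1's tap.
Stage 1's lower leg becomes R2‖(R3+R4) = 2020 Ω, so V_mid = 24.4 × 2020/2835 = 17.38 V.
Stage 2 is itself unloaded: V_out = V_mid × R4/(R3+R4) = 17.38 × 1740/27440 = 1.10 V.

V_out ≈ 1.10 V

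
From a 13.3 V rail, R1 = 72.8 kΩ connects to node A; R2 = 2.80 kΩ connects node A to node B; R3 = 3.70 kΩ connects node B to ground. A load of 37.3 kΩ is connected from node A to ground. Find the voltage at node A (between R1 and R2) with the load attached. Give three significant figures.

Below node A the series string R2+R3 = 6.500 kΩ sits in parallel with the 37.3 kΩ load: 5.535 kΩ.
V_A = 13.3 × 5.535/(72.8 + 5.535) = 0.940 V.

V ≈ 0.940 V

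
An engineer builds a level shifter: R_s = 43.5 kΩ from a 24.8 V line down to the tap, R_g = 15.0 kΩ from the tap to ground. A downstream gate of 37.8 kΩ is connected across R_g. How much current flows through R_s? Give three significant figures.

I ≈ 0.457 mA

R_g‖R_L = 10.74 kΩ, so the source sees R_s + R_g‖R_L = 54.24 kΩ.
I = 24.8 V / 54.24 kΩ = 0.457 mA.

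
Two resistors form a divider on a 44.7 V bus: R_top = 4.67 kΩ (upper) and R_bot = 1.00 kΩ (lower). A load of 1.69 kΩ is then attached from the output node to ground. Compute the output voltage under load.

The load sits in parallel with R_bot: R_bot‖R_L = (1.00 × 1.69) / (1.00 + 1.69) = 0.6283 kΩ.
V_out = 44.7 × 0.6283 / (4.67 + 0.6283) = 44.7 × 0.6283/5.298 = 5.30 V.
(Unloaded it would have been 7.88 V.)

V_out ≈ 5.30 V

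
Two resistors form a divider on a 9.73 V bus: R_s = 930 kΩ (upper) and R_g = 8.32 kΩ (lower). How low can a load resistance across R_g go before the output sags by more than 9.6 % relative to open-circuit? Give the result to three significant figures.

Output resistance R_th = R_s‖R_g = (930 × 8.32)/938.3 = 8.246 kΩ.
The fractional drop is R_th/(R_th + R_L); requiring this ≤ 0.0960 gives R_L ≥ R_th(1/0.0960 − 1) = 8.246 × 9.417 = 77.7 kΩ.

R_L(min) ≈ 77.7 kΩ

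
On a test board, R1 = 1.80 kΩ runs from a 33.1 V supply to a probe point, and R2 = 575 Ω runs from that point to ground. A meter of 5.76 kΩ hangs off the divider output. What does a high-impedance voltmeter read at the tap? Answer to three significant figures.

V_out ≈ 7.45 V

The load sits in parallel with R2: R2‖R_L = (575 × 5760) / (575 + 5760) = 522.8 Ω.
V_out = 33.1 × 522.8 / (1800 + 522.8) = 33.1 × 522.8/2323 = 7.45 V.
(Unloaded it would have been 8.01 V.)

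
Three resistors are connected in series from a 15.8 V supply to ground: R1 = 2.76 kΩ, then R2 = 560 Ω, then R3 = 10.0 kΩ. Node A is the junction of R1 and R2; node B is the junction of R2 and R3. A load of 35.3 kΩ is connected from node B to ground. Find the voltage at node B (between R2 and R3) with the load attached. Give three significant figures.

V ≈ 11.1 V

At node B, R3 is in parallel with the load: R3‖R_L = 7792 Ω.
Below node A the resistance is R2 + (R3‖R_L) = 8352 Ω, so V_A = 15.8 × 8352/11110 = 11.88 V.
Then V_B = V_A × (R3‖R_L)/(R2 + R3‖R_L) = 11.88 × 7792/8352 = 11.1 V.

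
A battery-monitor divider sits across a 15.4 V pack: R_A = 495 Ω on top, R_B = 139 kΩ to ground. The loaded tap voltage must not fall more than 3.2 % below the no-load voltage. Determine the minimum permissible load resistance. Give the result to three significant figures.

Output resistance R_th = R_A‖R_B = (495 × 139000)/139500 = 493.2 Ω.
The fractional drop is R_th/(R_th + R_L); requiring this ≤ 0.0320 gives R_L ≥ R_th(1/0.0320 − 1) = 493.2 × 30.25 = 14.9 kΩ.

R_L(min) ≈ 14.9 kΩ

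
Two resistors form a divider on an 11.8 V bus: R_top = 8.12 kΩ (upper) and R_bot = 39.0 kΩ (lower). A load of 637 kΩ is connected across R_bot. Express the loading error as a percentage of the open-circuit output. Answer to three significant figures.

The divider's output (Thévenin) resistance is R_top‖R_bot = 6.721 kΩ.
Fractional drop under load = R_th/(R_th + R_L) = 6.721 / (6.721 + 637) = 0.01044.
So the output falls by 1.04 %.

1.04 %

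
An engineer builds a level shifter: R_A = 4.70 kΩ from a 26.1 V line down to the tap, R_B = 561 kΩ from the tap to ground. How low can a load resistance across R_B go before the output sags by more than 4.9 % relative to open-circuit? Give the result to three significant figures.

Output resistance R_th = R_A‖R_B = (4.70 × 561)/565.7 = 4.661 kΩ.
The fractional drop is R_th/(R_th + R_L); requiring this ≤ 0.0490 gives R_L ≥ R_th(1/0.0490 − 1) = 4.661 × 19.41 = 90.5 kΩ.

R_L(min) ≈ 90.5 kΩ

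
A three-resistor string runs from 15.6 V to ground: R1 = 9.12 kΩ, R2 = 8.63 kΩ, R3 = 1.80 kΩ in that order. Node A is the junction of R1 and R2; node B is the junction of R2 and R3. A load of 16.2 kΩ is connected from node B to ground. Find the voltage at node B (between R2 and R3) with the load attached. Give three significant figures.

At node B, R3 is in parallel with the load: R3‖R_L = 1.620 kΩ.
Below node A the resistance is R2 + (R3‖R_L) = 10.25 kΩ, so V_A = 15.6 × 10.25/19.37 = 8.255 V.
Then V_B = V_A × (R3‖R_L)/(R2 + R3‖R_L) = 8.255 × 1.620/10.25 = 1.30 V.

V ≈ 1.30 V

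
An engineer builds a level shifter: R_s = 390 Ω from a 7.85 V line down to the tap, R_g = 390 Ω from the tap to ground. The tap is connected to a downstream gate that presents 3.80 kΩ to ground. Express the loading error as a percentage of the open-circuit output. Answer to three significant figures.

4.88 %

The divider's output (Thévenin) resistance is R_s‖R_g = 195.0 Ω.
Fractional drop under load = R_th/(R_th + R_L) = 195.0 / (195.0 + 3800) = 0.04881.
So the output falls by 4.88 %.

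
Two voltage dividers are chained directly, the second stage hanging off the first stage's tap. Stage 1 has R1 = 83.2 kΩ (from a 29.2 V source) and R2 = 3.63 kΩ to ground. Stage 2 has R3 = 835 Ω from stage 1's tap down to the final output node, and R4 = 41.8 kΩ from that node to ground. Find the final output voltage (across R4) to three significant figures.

V_out ≈ 1.11 V

Stage 2 presents R3+R4 = 42640 Ω as a load on stage 1's tap.
Stage 1's lower leg becomes R2‖(R3+R4) = 3345 Ω, so V_mid = 29.2 × 3345/86550 = 1.129 V.
Stage 2 is itself unloaded: V_out = V_mid × R4/(R3+R4) = 1.129 × 41800/42640 = 1.11 V.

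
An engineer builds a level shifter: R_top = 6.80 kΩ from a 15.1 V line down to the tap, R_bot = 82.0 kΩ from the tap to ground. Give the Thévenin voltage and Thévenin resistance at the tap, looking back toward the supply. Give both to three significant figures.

V_th = 13.9 V, R_th = 6.28 kΩ

V_th is the open-circuit tap voltage: 15.1 × 82.0/(6.80 + 82.0) = 13.9 V.
With the supply zeroed, R_top and R_bot appear in parallel from the tap: R_th = R_top‖R_bot = (6.80 × 82.0)/88.80 = 6.28 kΩ.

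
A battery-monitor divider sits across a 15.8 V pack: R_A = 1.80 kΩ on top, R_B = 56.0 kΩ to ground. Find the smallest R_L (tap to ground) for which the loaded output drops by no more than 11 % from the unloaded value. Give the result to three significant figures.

R_L(min) ≈ 14.1 kΩ

Output resistance R_th = R_A‖R_B = (1.80 × 56.0)/57.80 = 1.744 kΩ.
The fractional drop is R_th/(R_th + R_L); requiring this ≤ 0.110 gives R_L ≥ R_th(1/0.110 − 1) = 1.744 × 8.091 = 14.1 kΩ.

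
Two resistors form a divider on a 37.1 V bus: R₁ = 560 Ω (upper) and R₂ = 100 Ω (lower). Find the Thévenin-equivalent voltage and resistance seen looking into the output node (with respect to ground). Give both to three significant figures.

V_th is the open-circuit tap voltage: 37.1 × 100/(560 + 100) = 5.62 V.
With the supply zeroed, R₁ and R₂ appear in parallel from the tap: R_th = R₁‖R₂ = (560 × 100)/660.0 = 84.8 Ω.

V_th = 5.62 V, R_th = 84.8 Ω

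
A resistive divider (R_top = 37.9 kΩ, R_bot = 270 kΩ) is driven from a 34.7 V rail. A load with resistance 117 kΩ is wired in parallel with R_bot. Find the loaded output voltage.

The load sits in parallel with R_bot: R_bot‖R_L = (270 × 117) / (270 + 117) = 81.63 kΩ.
V_out = 34.7 × 81.63 / (37.9 + 81.63) = 34.7 × 81.63/119.5 = 23.7 V.
(Unloaded it would have been 30.4 V.)

V_out ≈ 23.7 V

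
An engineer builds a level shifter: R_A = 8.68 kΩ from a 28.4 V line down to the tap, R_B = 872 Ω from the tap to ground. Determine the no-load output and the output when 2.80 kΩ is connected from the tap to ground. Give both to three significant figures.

Open-circuit: V = 28.4 × 872/(8680 + 872) = 2.59 V.
With the load, R_B becomes R_B‖R_L = 664.9 Ω, so V = 28.4 × 664.9/9345 = 2.02 V.

Unloaded: 2.59 V; loaded: 2.02 V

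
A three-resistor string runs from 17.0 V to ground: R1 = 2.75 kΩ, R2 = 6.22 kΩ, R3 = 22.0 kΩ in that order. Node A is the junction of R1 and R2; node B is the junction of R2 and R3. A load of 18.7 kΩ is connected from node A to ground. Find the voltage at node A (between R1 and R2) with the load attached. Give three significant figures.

Below node A the series string R2+R3 = 28.22 kΩ sits in parallel with the 18.7 kΩ load: 11.25 kΩ.
V_A = 17.0 × 11.25/(2.75 + 11.25) = 13.7 V.

V ≈ 13.7 V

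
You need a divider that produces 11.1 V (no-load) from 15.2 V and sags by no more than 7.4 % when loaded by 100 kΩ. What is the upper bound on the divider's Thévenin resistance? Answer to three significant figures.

Loading drop = R_th/(R_th + R_L) ≤ 0.0740, so R_th ≤ R_L · ε/(1−ε) = 100 kΩ × 0.0740/0.9260 = 7.99 kΩ.

R_th ≤ 7.99 kΩ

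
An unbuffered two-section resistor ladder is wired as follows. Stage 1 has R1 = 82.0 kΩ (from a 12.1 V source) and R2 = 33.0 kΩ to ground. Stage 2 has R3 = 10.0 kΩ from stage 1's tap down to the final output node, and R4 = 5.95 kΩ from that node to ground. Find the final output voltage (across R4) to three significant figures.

Stage 2 presents R3+R4 = 15.95 kΩ as a load on stage 1's tap.
Stage 1's lower leg becomes R2‖(R3+R4) = 10.75 kΩ, so V_mid = 12.1 × 10.75/92.75 = 1.403 V.
Stage 2 is itself unloaded: V_out = V_mid × R4/(R3+R4) = 1.403 × 5.95/15.95 = 0.523 V.

V_out ≈ 0.523 V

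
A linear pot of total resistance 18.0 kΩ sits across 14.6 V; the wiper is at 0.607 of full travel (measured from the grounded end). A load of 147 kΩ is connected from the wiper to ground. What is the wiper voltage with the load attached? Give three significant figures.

V ≈ 8.61 V

The wiper splits the pot into (1−α)R = 7.074 kΩ above and αR = 10.93 kΩ below.
Lower section ‖ load = 10.17 kΩ.
V_wiper = 14.6 × 10.17/(7.074 + 10.17) = 8.61 V.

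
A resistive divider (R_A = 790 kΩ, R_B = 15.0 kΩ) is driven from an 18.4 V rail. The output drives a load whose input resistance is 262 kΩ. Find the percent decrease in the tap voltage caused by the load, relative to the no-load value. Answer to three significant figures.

The divider's output (Thévenin) resistance is R_A‖R_B = 14.72 kΩ.
Fractional drop under load = R_th/(R_th + R_L) = 14.72 / (14.72 + 262) = 0.05320.
So the output falls by 5.32 %.

5.32 %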